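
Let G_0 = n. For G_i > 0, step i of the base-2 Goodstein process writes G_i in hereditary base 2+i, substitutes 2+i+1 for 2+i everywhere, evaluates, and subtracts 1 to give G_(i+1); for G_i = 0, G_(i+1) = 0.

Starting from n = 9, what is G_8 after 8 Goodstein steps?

30000003325

base 2: 9 = 2^(2 + 1) + 1; at 3: 3^(3 + 1) + 1 = 82; next = 81
base 3: 81 = 3^(3 + 1); at 4: 4^(4 + 1) = 1024; next = 1023
base 4: 1023 = 3·4^4 + 3·4^3 + 3·4^2 + 3·4 + 3; at 5: 3·5^5 + 3·5^3 + 3·5^2 + 3·5 + 3 = 9843; next = 9842
base 5: 9842 = 3·5^5 + 3·5^3 + 3·5^2 + 3·5 + 2; at 6: 3·6^6 + 3·6^3 + 3·6^2 + 3·6 + 2 = 140744; next = 140743
base 6: 140743 = 3·6^6 + 3·6^3 + 3·6^2 + 3·6 + 1; at 7: 3·7^7 + 3·7^3 + 3·7^2 + 3·7 + 1 = 2471827; next = 2471826
base 7: 2471826 = 3·7^7 + 3·7^3 + 3·7^2 + 3·7; at 8: 3·8^8 + 3·8^3 + 3·8^2 + 3·8 = 50333400; next = 50333399
base 8: 50333399 = 3·8^8 + 3·8^3 + 3·8^2 + 2·8 + 7; at 9: 3·9^9 + 3·9^3 + 3·9^2 + 2·9 + 7 = 1162263922; next = 1162263921
base 9: 1162263921 = 3·9^9 + 3·9^3 + 3·9^2 + 2·9 + 6; at 10: 3·10^10 + 3·10^3 + 3·10^2 + 2·10 + 6 = 30000003326; next = 30000003325
base 10: 30000003325 = 3·10^10 + 3·10^3 + 3·10^2 + 2·10 + 5; at 11: 3·11^11 + 3·11^3 + 3·11^2 + 2·11 + 5 = 855935016216; next = 855935016215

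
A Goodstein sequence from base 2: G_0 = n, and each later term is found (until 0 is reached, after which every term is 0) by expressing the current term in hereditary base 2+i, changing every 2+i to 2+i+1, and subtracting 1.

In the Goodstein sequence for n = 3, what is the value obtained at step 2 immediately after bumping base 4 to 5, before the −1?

base 2: 3 = 2 + 1; at 3: 3 + 1 = 4; next = 3
base 3: 3 = 3; at 4: 4 = 4; next = 3
base 4: 3 = 3; at 5: 3 = 3; next = 2

3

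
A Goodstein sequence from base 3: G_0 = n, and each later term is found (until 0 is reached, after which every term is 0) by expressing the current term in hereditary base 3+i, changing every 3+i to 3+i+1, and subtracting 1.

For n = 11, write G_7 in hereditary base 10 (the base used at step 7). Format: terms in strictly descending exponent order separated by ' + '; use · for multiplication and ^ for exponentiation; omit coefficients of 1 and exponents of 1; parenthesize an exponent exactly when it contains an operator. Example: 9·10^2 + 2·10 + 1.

base 3: 11 = 3^2 + 2; at 4: 4^2 + 2 = 18; next = 17
base 4: 17 = 4^2 + 1; at 5: 5^2 + 1 = 26; next = 25
base 5: 25 = 5^2; at 6: 6^2 = 36; next = 35
base 6: 35 = 5·6 + 5; at 7: 5·7 + 5 = 40; next = 39
base 7: 39 = 5·7 + 4; at 8: 5·8 + 4 = 44; next = 43
base 8: 43 = 5·8 + 3; at 9: 5·9 + 3 = 48; next = 47
base 9: 47 = 5·9 + 2; at 10: 5·10 + 2 = 52; next = 51
base 10: 51 = 5·10 + 1; at 11: 5·11 + 1 = 56; next = 55

5·10 + 1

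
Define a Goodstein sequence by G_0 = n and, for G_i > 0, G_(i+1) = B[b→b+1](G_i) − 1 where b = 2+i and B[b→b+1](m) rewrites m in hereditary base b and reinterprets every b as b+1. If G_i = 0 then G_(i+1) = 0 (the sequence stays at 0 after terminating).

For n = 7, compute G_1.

30

G_0=7  [base 2] 2^2 + 2 + 1  →[2↦3]→  3^3 + 3 + 1 = 31  −1 ⇒ G_1=30
G_1=30  [base 3] 3^3 + 3  →[3↦4]→  4^4 + 4 = 260  −1 ⇒ G_2=259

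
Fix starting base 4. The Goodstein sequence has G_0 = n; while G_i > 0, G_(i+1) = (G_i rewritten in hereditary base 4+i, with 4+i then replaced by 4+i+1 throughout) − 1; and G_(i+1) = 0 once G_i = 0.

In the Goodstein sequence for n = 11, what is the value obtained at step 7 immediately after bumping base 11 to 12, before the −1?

base 4: 11 = 2·4 + 3; at 5: 2·5 + 3 = 13; next = 12
base 5: 12 = 2·5 + 2; at 6: 2·6 + 2 = 14; next = 13
base 6: 13 = 2·6 + 1; at 7: 2·7 + 1 = 15; next = 14
base 7: 14 = 2·7; at 8: 2·8 = 16; next = 15
base 8: 15 = 8 + 7; at 9: 9 + 7 = 16; next = 15
base 9: 15 = 9 + 6; at 10: 10 + 6 = 16; next = 15
base 10: 15 = 10 + 5; at 11: 11 + 5 = 16; next = 15

16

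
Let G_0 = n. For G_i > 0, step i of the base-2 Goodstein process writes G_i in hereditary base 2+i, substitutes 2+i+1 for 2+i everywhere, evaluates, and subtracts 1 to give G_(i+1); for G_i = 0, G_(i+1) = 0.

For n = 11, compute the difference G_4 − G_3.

G_0=11  [base 2] 2^(2 + 1) + 2 + 1  →[2↦3]→  3^(3 + 1) + 3 + 1 = 85  −1 ⇒ G_1=84
G_1=84  [base 3] 3^(3 + 1) + 3  →[3↦4]→  4^(4 + 1) + 4 = 1028  −1 ⇒ G_2=1027
G_2=1027  [base 4] 4^(4 + 1) + 3  →[4↦5]→  5^(5 + 1) + 3 = 15628  −1 ⇒ G_3=15627
G_3=15627  [base 5] 5^(5 + 1) + 2  →[5↦6]→  6^(6 + 1) + 2 = 279938  −1 ⇒ G_4=279937

264310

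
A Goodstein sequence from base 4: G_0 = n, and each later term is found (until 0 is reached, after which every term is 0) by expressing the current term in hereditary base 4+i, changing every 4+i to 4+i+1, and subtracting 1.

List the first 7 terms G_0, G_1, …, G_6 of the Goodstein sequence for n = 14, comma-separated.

G_0 = 14. HB_4(14) = 3·4 + 2. Bump = 17. G_1 = 16.
G_1 = 16. HB_5(16) = 3·5 + 1. Bump = 19. G_2 = 18.
G_2 = 18. HB_6(18) = 3·6. Bump = 21. G_3 = 20.
G_3 = 20. HB_7(20) = 2·7 + 6. Bump = 22. G_4 = 21.
G_4 = 21. HB_8(21) = 2·8 + 5. Bump = 23. G_5 = 22.
G_5 = 22. HB_9(22) = 2·9 + 4. Bump = 24. G_6 = 23.

14, 16, 18, 20, 21, 22, 23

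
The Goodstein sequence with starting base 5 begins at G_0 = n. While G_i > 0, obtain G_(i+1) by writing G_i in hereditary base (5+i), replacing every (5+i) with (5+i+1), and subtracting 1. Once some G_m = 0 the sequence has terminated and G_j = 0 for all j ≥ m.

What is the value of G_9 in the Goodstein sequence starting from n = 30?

163

(0) 30|_5 = 5^2 + 5 ↦ 6^2 + 6|_6 = 42 ⇒ 41
(1) 41|_6 = 6^2 + 5 ↦ 7^2 + 5|_7 = 54 ⇒ 53
(2) 53|_7 = 7^2 + 4 ↦ 8^2 + 4|_8 = 68 ⇒ 67
(3) 67|_8 = 8^2 + 3 ↦ 9^2 + 3|_9 = 84 ⇒ 83
(4) 83|_9 = 9^2 + 2 ↦ 10^2 + 2|_10 = 102 ⇒ 101
(5) 101|_10 = 10^2 + 1 ↦ 11^2 + 1|_11 = 122 ⇒ 121
(6) 121|_11 = 11^2 ↦ 12^2|_12 = 144 ⇒ 143
(7) 143|_12 = 11·12 + 11 ↦ 11·13 + 11|_13 = 154 ⇒ 153
(8) 153|_13 = 11·13 + 10 ↦ 11·14 + 10|_14 = 164 ⇒ 163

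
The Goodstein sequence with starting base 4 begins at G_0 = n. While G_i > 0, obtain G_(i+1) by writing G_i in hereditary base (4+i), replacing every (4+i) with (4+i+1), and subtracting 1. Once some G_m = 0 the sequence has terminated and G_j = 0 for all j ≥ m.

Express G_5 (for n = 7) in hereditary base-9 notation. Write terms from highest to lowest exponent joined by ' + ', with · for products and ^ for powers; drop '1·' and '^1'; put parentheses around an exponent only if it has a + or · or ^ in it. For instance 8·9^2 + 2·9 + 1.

[0] 7 ≡ 4 + 3 (base 4). Lift 5: 8. −1: 7.
[1] 7 ≡ 5 + 2 (base 5). Lift 6: 8. −1: 7.
[2] 7 ≡ 6 + 1 (base 6). Lift 7: 8. −1: 7.
[3] 7 ≡ 7 (base 7). Lift 8: 8. −1: 7.
[4] 7 ≡ 7 (base 8). Lift 9: 7. −1: 6.

6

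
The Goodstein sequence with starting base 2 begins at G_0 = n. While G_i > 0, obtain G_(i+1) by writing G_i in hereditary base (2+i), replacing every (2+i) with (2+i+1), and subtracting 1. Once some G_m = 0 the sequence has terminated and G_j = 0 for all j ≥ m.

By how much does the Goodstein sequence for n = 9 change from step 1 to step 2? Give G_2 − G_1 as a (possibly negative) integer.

G_0 = 9. HB_2(9) = 2^(2 + 1) + 1. Bump = 82. G_1 = 81.
G_1 = 81. HB_3(81) = 3^(3 + 1). Bump = 1024. G_2 = 1023.

942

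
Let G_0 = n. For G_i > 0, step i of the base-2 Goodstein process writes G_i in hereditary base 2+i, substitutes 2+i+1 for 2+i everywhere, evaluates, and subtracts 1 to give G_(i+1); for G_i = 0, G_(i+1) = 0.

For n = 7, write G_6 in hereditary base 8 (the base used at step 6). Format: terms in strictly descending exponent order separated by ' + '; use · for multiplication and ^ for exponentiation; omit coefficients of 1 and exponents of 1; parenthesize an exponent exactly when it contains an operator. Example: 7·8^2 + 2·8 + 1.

7·8^7 + 7·8^6 + 7·8^5 + 7·8^4 + 7·8^3 + 7·8^2 + 7·8 + 7

base 2: 7 = 2^2 + 2 + 1; at 3: 3^3 + 3 + 1 = 31; next = 30
base 3: 30 = 3^3 + 3; at 4: 4^4 + 4 = 260; next = 259
base 4: 259 = 4^4 + 3; at 5: 5^5 + 3 = 3128; next = 3127
base 5: 3127 = 5^5 + 2; at 6: 6^6 + 2 = 46658; next = 46657
base 6: 46657 = 6^6 + 1; at 7: 7^7 + 1 = 823544; next = 823543
base 7: 823543 = 7^7; at 8: 8^8 = 16777216; next = 16777215
base 8: 16777215 = 7·8^7 + 7·8^6 + 7·8^5 + 7·8^4 + 7·8^3 + 7·8^2 + 7·8 + 7; at 9: 7·9^7 + 7·9^6 + 7·9^5 + 7·9^4 + 7·9^3 + 7·9^2 + 7·9 + 7 = 37665880; next = 37665879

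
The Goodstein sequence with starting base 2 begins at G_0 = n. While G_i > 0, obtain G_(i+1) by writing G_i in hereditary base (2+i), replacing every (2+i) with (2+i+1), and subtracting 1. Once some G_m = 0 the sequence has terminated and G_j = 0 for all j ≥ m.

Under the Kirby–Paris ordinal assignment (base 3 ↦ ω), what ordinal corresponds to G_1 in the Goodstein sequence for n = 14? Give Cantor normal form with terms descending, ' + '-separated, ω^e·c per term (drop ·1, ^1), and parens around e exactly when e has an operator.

ω^(ω + 1) + ω^ω + 2

step 0: 14 = 2^(2 + 1) + 2^2 + 2; sub 3 for 2: 3^(3 + 1) + 3^3 + 3; = 111; G_1 = 111−1 = 110
step 1: 110 = 3^(3 + 1) + 3^3 + 2; sub 4 for 3: 4^(4 + 1) + 4^4 + 2; = 1282; G_2 = 1282−1 = 1281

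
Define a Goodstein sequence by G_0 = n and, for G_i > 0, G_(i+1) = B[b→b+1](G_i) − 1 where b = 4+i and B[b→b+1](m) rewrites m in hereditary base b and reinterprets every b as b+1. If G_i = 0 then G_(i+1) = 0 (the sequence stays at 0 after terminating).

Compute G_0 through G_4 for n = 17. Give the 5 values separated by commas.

step 0: 17 = 4^2 + 1; sub 5 for 4: 5^2 + 1; = 26; G_1 = 26−1 = 25
step 1: 25 = 5^2; sub 6 for 5: 6^2; = 36; G_2 = 36−1 = 35
step 2: 35 = 5·6 + 5; sub 7 for 6: 5·7 + 5; = 40; G_3 = 40−1 = 39
step 3: 39 = 5·7 + 4; sub 8 for 7: 5·8 + 4; = 44; G_4 = 44−1 = 43

17, 25, 35, 39, 43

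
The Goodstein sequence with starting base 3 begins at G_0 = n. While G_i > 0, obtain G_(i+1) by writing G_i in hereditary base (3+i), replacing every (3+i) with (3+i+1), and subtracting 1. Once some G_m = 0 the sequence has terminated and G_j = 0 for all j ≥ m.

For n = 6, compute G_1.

6 —HB3→ 2·3 —bump→ 2·4 = 8 —(−1)→ 7
7 —HB4→ 4 + 3 —bump→ 5 + 3 = 8 —(−1)→ 7

7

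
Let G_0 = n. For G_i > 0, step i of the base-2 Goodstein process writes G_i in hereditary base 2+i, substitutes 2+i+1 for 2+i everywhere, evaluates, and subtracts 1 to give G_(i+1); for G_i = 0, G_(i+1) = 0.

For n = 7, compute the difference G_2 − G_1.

i=0: 7 = 2^2 + 2 + 1 (b=2); 2→3: 3^3 + 3 + 1 = 31; 31−1 = 30
i=1: 30 = 3^3 + 3 (b=3); 3→4: 4^4 + 4 = 260; 260−1 = 259

229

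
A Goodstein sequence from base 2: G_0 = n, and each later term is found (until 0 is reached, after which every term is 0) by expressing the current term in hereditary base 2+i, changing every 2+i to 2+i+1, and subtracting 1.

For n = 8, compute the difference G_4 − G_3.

base 2: 8 = 2^(2 + 1); at 3: 3^(3 + 1) = 81; next = 80
base 3: 80 = 2·3^3 + 2·3^2 + 2·3 + 2; at 4: 2·4^4 + 2·4^2 + 2·4 + 2 = 554; next = 553
base 4: 553 = 2·4^4 + 2·4^2 + 2·4 + 1; at 5: 2·5^5 + 2·5^2 + 2·5 + 1 = 6311; next = 6310
base 5: 6310 = 2·5^5 + 2·5^2 + 2·5; at 6: 2·6^6 + 2·6^2 + 2·6 = 93396; next = 93395

87085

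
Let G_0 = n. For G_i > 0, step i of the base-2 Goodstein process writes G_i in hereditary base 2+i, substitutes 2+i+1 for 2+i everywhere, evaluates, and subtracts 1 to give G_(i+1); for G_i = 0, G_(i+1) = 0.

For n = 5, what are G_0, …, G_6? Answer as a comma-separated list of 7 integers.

(0) 5|_2 = 2^2 + 1 ↦ 3^3 + 1|_3 = 28 ⇒ 27
(1) 27|_3 = 3^3 ↦ 4^4|_4 = 256 ⇒ 255
(2) 255|_4 = 3·4^3 + 3·4^2 + 3·4 + 3 ↦ 3·5^3 + 3·5^2 + 3·5 + 3|_5 = 468 ⇒ 467
(3) 467|_5 = 3·5^3 + 3·5^2 + 3·5 + 2 ↦ 3·6^3 + 3·6^2 + 3·6 + 2|_6 = 776 ⇒ 775
(4) 775|_6 = 3·6^3 + 3·6^2 + 3·6 + 1 ↦ 3·7^3 + 3·7^2 + 3·7 + 1|_7 = 1198 ⇒ 1197
(5) 1197|_7 = 3·7^3 + 3·7^2 + 3·7 ↦ 3·8^3 + 3·8^2 + 3·8|_8 = 1752 ⇒ 1751

5, 27, 255, 467, 775, 1197, 1751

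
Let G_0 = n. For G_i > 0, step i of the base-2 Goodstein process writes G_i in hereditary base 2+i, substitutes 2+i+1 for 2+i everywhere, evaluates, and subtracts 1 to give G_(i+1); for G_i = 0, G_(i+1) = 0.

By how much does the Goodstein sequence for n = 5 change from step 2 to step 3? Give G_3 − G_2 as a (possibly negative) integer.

212

[0] 5 ≡ 2^2 + 1 (base 2). Lift 3: 28. −1: 27.
[1] 27 ≡ 3^3 (base 3). Lift 4: 256. −1: 255.
[2] 255 ≡ 3·4^3 + 3·4^2 + 3·4 + 3 (base 4). Lift 5: 468. −1: 467.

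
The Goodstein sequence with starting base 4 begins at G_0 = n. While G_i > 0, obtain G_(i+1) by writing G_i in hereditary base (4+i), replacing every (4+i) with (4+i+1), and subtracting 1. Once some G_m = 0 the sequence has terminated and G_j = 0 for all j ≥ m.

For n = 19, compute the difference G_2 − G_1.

10

base 4: 19 = 4^2 + 3; at 5: 5^2 + 3 = 28; next = 27
base 5: 27 = 5^2 + 2; at 6: 6^2 + 2 = 38; next = 37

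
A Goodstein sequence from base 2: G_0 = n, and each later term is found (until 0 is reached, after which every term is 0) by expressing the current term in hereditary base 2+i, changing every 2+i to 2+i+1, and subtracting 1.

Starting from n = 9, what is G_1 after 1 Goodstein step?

(0) 9|_2 = 2^(2 + 1) + 1 ↦ 3^(3 + 1) + 1|_3 = 82 ⇒ 81
(1) 81|_3 = 3^(3 + 1) ↦ 4^(4 + 1)|_4 = 1024 ⇒ 1023

81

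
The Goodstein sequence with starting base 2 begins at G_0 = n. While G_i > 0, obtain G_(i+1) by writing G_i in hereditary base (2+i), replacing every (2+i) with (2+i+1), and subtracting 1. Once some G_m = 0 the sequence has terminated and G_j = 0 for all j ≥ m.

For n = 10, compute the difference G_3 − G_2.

i=0: 10 = 2^(2 + 1) + 2 (b=2); 2→3: 3^(3 + 1) + 3 = 84; 84−1 = 83
i=1: 83 = 3^(3 + 1) + 2 (b=3); 3→4: 4^(4 + 1) + 2 = 1026; 1026−1 = 1025
i=2: 1025 = 4^(4 + 1) + 1 (b=4); 4→5: 5^(5 + 1) + 1 = 15626; 15626−1 = 15625

14600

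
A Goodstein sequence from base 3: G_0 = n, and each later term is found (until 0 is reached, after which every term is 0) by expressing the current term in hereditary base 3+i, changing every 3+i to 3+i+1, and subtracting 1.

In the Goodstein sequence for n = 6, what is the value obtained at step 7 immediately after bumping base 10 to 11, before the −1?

i=0: 6 = 2·3 (b=3); 3→4: 2·4 = 8; 8−1 = 7
i=1: 7 = 4 + 3 (b=4); 4→5: 5 + 3 = 8; 8−1 = 7
i=2: 7 = 5 + 2 (b=5); 5→6: 6 + 2 = 8; 8−1 = 7
i=3: 7 = 6 + 1 (b=6); 6→7: 7 + 1 = 8; 8−1 = 7
i=4: 7 = 7 (b=7); 7→8: 8 = 8; 8−1 = 7
i=5: 7 = 7 (b=8); 8→9: 7 = 7; 7−1 = 6
i=6: 6 = 6 (b=9); 9→10: 6 = 6; 6−1 = 5

5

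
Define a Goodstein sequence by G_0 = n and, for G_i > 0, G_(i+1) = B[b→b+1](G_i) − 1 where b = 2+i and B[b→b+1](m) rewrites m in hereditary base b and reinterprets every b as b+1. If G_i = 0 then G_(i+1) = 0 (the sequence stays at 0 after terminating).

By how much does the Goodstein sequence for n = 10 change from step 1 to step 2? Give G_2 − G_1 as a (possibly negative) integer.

10 —HB2→ 2^(2 + 1) + 2 —bump→ 3^(3 + 1) + 3 = 84 —(−1)→ 83
83 —HB3→ 3^(3 + 1) + 2 —bump→ 4^(4 + 1) + 2 = 1026 —(−1)→ 1025

942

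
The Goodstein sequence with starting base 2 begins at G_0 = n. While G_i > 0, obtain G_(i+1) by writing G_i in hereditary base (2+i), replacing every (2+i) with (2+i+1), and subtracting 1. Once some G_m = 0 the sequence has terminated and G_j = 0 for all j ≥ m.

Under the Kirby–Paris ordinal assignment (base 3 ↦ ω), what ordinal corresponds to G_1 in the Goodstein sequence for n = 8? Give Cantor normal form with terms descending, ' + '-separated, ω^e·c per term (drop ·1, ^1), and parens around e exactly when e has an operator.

ω^ω·2 + ω^2·2 + ω·2 + 2

G_0 = 8. HB_2(8) = 2^(2 + 1). Bump = 81. G_1 = 80.
G_1 = 80. HB_3(80) = 2·3^3 + 2·3^2 + 2·3 + 2. Bump = 554. G_2 = 553.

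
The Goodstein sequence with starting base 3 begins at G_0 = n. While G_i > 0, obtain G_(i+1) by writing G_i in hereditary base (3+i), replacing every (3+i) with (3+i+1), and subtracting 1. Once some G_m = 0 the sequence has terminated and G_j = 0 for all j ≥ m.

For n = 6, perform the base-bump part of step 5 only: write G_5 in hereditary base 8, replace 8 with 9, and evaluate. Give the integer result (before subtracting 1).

7

G_0 = 6. HB_3(6) = 2·3. Bump = 8. G_1 = 7.
G_1 = 7. HB_4(7) = 4 + 3. Bump = 8. G_2 = 7.
G_2 = 7. HB_5(7) = 5 + 2. Bump = 8. G_3 = 7.
G_3 = 7. HB_6(7) = 6 + 1. Bump = 8. G_4 = 7.
G_4 = 7. HB_7(7) = 7. Bump = 8. G_5 = 7.
G_5 = 7. HB_8(7) = 7. Bump = 7. G_6 = 6.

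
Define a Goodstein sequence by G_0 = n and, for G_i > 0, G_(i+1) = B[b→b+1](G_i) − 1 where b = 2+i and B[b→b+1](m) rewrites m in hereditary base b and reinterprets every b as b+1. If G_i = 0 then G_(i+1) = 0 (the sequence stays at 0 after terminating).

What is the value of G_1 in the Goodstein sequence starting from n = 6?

29

(0) 6|_2 = 2^2 + 2 ↦ 3^3 + 3|_3 = 30 ⇒ 29
(1) 29|_3 = 3^3 + 2 ↦ 4^4 + 2|_4 = 258 ⇒ 257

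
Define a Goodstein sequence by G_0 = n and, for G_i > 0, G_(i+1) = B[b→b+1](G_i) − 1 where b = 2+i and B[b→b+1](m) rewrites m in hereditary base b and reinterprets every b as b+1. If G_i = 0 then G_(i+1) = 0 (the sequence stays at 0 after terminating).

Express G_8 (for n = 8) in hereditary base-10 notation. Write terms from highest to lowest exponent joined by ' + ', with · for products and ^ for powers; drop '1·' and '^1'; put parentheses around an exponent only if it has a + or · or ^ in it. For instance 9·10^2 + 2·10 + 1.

(0) 8|_2 = 2^(2 + 1) ↦ 3^(3 + 1)|_3 = 81 ⇒ 80
(1) 80|_3 = 2·3^3 + 2·3^2 + 2·3 + 2 ↦ 2·4^4 + 2·4^2 + 2·4 + 2|_4 = 554 ⇒ 553
(2) 553|_4 = 2·4^4 + 2·4^2 + 2·4 + 1 ↦ 2·5^5 + 2·5^2 + 2·5 + 1|_5 = 6311 ⇒ 6310
(3) 6310|_5 = 2·5^5 + 2·5^2 + 2·5 ↦ 2·6^6 + 2·6^2 + 2·6|_6 = 93396 ⇒ 93395
(4) 93395|_6 = 2·6^6 + 2·6^2 + 6 + 5 ↦ 2·7^7 + 2·7^2 + 7 + 5|_7 = 1647196 ⇒ 1647195
(5) 1647195|_7 = 2·7^7 + 2·7^2 + 7 + 4 ↦ 2·8^8 + 2·8^2 + 8 + 4|_8 = 33554572 ⇒ 33554571
(6) 33554571|_8 = 2·8^8 + 2·8^2 + 8 + 3 ↦ 2·9^9 + 2·9^2 + 9 + 3|_9 = 774841152 ⇒ 774841151
(7) 774841151|_9 = 2·9^9 + 2·9^2 + 9 + 2 ↦ 2·10^10 + 2·10^2 + 10 + 2|_10 = 20000000212 ⇒ 20000000211

2·10^10 + 2·10^2 + 10 + 1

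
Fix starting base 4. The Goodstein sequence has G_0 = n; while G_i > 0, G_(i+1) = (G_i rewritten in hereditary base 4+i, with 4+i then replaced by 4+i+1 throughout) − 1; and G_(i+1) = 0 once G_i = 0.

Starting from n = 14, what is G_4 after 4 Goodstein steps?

base 4: 14 = 3·4 + 2; at 5: 3·5 + 2 = 17; next = 16
base 5: 16 = 3·5 + 1; at 6: 3·6 + 1 = 19; next = 18
base 6: 18 = 3·6; at 7: 3·7 = 21; next = 20
base 7: 20 = 2·7 + 6; at 8: 2·8 + 6 = 22; next = 21
base 8: 21 = 2·8 + 5; at 9: 2·9 + 5 = 23; next = 22

21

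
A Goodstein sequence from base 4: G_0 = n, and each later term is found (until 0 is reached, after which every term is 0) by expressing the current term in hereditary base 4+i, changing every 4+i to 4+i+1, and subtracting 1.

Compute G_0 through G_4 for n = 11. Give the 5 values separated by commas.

i=0: 11 = 2·4 + 3 (b=4); 4→5: 2·5 + 3 = 13; 13−1 = 12
i=1: 12 = 2·5 + 2 (b=5); 5→6: 2·6 + 2 = 14; 14−1 = 13
i=2: 13 = 2·6 + 1 (b=6); 6→7: 2·7 + 1 = 15; 15−1 = 14
i=3: 14 = 2·7 (b=7); 7→8: 2·8 = 16; 16−1 = 15

11, 12, 13, 14, 15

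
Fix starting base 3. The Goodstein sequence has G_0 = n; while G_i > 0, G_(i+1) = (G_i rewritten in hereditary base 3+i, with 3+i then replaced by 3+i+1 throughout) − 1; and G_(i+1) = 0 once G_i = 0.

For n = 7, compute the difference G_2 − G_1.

1

7 —HB3→ 2·3 + 1 —bump→ 2·4 + 1 = 9 —(−1)→ 8
8 —HB4→ 2·4 —bump→ 2·5 = 10 —(−1)→ 9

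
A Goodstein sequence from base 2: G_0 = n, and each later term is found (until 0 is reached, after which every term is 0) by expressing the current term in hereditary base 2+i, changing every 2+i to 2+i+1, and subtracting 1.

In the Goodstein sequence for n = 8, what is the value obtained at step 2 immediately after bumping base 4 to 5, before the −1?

G_0=8  [base 2] 2^(2 + 1)  →[2↦3]→  3^(3 + 1) = 81  −1 ⇒ G_1=80
G_1=80  [base 3] 2·3^3 + 2·3^2 + 2·3 + 2  →[3↦4]→  2·4^4 + 2·4^2 + 2·4 + 2 = 554  −1 ⇒ G_2=553
G_2=553  [base 4] 2·4^4 + 2·4^2 + 2·4 + 1  →[4↦5]→  2·5^5 + 2·5^2 + 2·5 + 1 = 6311  −1 ⇒ G_3=6310

6311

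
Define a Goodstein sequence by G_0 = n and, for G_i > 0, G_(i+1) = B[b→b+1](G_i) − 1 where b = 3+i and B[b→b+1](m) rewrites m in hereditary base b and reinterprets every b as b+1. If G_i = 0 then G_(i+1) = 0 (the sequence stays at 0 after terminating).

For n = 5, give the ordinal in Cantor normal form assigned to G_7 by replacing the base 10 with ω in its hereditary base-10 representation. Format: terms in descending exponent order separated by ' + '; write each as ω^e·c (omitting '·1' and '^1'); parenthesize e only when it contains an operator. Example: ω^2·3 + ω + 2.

1

(0) 5|_3 = 3 + 2 ↦ 4 + 2|_4 = 6 ⇒ 5
(1) 5|_4 = 4 + 1 ↦ 5 + 1|_5 = 6 ⇒ 5
(2) 5|_5 = 5 ↦ 6|_6 = 6 ⇒ 5
(3) 5|_6 = 5 ↦ 5|_7 = 5 ⇒ 4
(4) 4|_7 = 4 ↦ 4|_8 = 4 ⇒ 3
(5) 3|_8 = 3 ↦ 3|_9 = 3 ⇒ 2
(6) 2|_9 = 2 ↦ 2|_10 = 2 ⇒ 1
(7) 1|_10 = 1 ↦ 1|_11 = 1 ⇒ 0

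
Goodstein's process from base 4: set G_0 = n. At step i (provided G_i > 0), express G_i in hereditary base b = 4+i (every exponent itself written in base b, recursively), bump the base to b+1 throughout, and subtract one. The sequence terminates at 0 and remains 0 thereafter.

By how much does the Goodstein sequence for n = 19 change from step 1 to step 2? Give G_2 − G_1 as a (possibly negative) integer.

i=0: 19 = 4^2 + 3 (b=4); 4→5: 5^2 + 3 = 28; 28−1 = 27
i=1: 27 = 5^2 + 2 (b=5); 5→6: 6^2 + 2 = 38; 38−1 = 37

10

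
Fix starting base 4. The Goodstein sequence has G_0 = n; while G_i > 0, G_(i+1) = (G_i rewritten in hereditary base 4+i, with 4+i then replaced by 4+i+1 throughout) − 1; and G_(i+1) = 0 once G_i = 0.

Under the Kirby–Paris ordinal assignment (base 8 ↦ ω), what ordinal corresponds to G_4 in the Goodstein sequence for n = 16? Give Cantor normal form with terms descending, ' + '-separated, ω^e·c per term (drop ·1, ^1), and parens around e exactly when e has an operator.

base 4: 16 = 4^2; at 5: 5^2 = 25; next = 24
base 5: 24 = 4·5 + 4; at 6: 4·6 + 4 = 28; next = 27
base 6: 27 = 4·6 + 3; at 7: 4·7 + 3 = 31; next = 30
base 7: 30 = 4·7 + 2; at 8: 4·8 + 2 = 34; next = 33

ω·4 + 1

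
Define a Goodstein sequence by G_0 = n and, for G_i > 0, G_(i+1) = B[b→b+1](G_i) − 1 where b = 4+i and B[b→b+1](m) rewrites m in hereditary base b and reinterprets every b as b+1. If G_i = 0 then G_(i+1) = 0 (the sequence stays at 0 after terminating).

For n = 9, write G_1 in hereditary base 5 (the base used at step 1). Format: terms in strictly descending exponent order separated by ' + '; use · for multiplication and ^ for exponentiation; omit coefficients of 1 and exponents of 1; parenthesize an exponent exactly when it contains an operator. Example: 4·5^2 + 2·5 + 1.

step 0: 9 = 2·4 + 1; sub 5 for 4: 2·5 + 1; = 11; G_1 = 11−1 = 10
step 1: 10 = 2·5; sub 6 for 5: 2·6; = 12; G_2 = 12−1 = 11

2·5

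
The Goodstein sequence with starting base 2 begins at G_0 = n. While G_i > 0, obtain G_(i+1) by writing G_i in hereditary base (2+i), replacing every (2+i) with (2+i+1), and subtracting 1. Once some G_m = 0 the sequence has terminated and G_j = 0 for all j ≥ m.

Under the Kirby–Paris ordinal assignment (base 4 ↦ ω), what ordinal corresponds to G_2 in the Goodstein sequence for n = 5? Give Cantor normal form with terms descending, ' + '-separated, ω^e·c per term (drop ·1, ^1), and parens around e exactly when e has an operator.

i=0: 5 = 2^2 + 1 (b=2); 2→3: 3^3 + 1 = 28; 28−1 = 27
i=1: 27 = 3^3 (b=3); 3→4: 4^4 = 256; 256−1 = 255

ω^3·3 + ω^2·3 + ω·3 + 3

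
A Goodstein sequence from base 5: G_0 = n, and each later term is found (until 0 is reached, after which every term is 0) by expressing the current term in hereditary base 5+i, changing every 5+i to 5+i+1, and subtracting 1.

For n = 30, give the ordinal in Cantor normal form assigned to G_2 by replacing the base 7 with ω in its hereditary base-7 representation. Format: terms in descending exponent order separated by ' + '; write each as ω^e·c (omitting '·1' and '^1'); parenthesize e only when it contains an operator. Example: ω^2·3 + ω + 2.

ω^2 + 4

30 —HB5→ 5^2 + 5 —bump→ 6^2 + 6 = 42 —(−1)→ 41
41 —HB6→ 6^2 + 5 —bump→ 7^2 + 5 = 54 —(−1)→ 53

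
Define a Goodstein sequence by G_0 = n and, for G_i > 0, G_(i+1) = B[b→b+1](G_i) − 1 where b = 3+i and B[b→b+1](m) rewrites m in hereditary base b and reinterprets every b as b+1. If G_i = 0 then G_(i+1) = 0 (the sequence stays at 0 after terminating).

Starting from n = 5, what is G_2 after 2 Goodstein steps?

5

i=0: 5 = 3 + 2 (b=3); 3→4: 4 + 2 = 6; 6−1 = 5
i=1: 5 = 4 + 1 (b=4); 4→5: 5 + 1 = 6; 6−1 = 5
i=2: 5 = 5 (b=5); 5→6: 6 = 6; 6−1 = 5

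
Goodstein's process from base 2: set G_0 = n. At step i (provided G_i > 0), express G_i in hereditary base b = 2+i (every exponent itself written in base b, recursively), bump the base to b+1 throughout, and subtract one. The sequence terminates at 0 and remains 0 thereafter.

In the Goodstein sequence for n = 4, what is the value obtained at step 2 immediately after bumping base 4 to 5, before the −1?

61

base 2: 4 = 2^2; at 3: 3^3 = 27; next = 26
base 3: 26 = 2·3^2 + 2·3 + 2; at 4: 2·4^2 + 2·4 + 2 = 42; next = 41
base 4: 41 = 2·4^2 + 2·4 + 1; at 5: 2·5^2 + 2·5 + 1 = 61; next = 60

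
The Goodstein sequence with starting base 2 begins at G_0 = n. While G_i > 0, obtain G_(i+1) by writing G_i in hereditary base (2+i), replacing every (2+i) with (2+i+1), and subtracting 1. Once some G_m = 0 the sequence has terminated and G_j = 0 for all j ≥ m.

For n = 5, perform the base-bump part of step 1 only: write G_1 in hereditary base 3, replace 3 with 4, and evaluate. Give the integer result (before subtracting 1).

256

[0] 5 ≡ 2^2 + 1 (base 2). Lift 3: 28. −1: 27.
[1] 27 ≡ 3^3 (base 3). Lift 4: 256. −1: 255.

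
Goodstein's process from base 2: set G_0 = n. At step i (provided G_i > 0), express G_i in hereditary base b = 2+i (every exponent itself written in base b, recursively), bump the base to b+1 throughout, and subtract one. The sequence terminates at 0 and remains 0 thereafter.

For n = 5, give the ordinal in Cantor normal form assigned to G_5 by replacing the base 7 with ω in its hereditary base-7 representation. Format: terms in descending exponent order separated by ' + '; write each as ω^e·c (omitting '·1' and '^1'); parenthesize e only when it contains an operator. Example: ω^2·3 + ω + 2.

ω^3·3 + ω^2·3 + ω·3

step 0: 5 = 2^2 + 1; sub 3 for 2: 3^3 + 1; = 28; G_1 = 28−1 = 27
step 1: 27 = 3^3; sub 4 for 3: 4^4; = 256; G_2 = 256−1 = 255
step 2: 255 = 3·4^3 + 3·4^2 + 3·4 + 3; sub 5 for 4: 3·5^3 + 3·5^2 + 3·5 + 3; = 468; G_3 = 468−1 = 467
step 3: 467 = 3·5^3 + 3·5^2 + 3·5 + 2; sub 6 for 5: 3·6^3 + 3·6^2 + 3·6 + 2; = 776; G_4 = 776−1 = 775
step 4: 775 = 3·6^3 + 3·6^2 + 3·6 + 1; sub 7 for 6: 3·7^3 + 3·7^2 + 3·7 + 1; = 1198; G_5 = 1198−1 = 1197
step 5: 1197 = 3·7^3 + 3·7^2 + 3·7; sub 8 for 7: 3·8^3 + 3·8^2 + 3·8; = 1752; G_6 = 1752−1 = 1751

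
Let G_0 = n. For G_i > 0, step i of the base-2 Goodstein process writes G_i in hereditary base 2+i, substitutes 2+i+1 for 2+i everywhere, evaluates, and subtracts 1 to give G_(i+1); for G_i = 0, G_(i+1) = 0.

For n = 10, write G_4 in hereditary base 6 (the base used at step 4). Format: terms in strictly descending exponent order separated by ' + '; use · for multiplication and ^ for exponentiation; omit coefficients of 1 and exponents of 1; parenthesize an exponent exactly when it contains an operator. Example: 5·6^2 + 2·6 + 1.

5·6^6 + 5·6^5 + 5·6^4 + 5·6^3 + 5·6^2 + 5·6 + 5

[0] 10 ≡ 2^(2 + 1) + 2 (base 2). Lift 3: 84. −1: 83.
[1] 83 ≡ 3^(3 + 1) + 2 (base 3). Lift 4: 1026. −1: 1025.
[2] 1025 ≡ 4^(4 + 1) + 1 (base 4). Lift 5: 15626. −1: 15625.
[3] 15625 ≡ 5^(5 + 1) (base 5). Lift 6: 279936. −1: 279935.
[4] 279935 ≡ 5·6^6 + 5·6^5 + 5·6^4 + 5·6^3 + 5·6^2 + 5·6 + 5 (base 6). Lift 7: 4215755. −1: 4215754.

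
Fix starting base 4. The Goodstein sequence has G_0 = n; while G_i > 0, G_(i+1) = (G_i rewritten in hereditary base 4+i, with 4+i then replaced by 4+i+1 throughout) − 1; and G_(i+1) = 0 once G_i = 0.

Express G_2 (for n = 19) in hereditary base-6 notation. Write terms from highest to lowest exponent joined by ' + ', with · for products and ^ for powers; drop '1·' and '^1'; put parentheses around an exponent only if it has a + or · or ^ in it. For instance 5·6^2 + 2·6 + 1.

6^2 + 1

step 0: 19 = 4^2 + 3; sub 5 for 4: 5^2 + 3; = 28; G_1 = 28−1 = 27
step 1: 27 = 5^2 + 2; sub 6 for 5: 6^2 + 2; = 38; G_2 = 38−1 = 37
step 2: 37 = 6^2 + 1; sub 7 for 6: 7^2 + 1; = 50; G_3 = 50−1 = 49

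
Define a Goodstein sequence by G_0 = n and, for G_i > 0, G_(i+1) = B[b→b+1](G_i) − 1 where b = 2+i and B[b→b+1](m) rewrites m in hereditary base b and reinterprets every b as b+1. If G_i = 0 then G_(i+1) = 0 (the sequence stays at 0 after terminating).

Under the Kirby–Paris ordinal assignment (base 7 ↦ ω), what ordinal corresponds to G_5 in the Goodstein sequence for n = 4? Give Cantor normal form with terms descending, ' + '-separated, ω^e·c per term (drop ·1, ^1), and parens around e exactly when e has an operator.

ω^2·2 + ω + 4

[0] 4 ≡ 2^2 (base 2). Lift 3: 27. −1: 26.
[1] 26 ≡ 2·3^2 + 2·3 + 2 (base 3). Lift 4: 42. −1: 41.
[2] 41 ≡ 2·4^2 + 2·4 + 1 (base 4). Lift 5: 61. −1: 60.
[3] 60 ≡ 2·5^2 + 2·5 (base 5). Lift 6: 84. −1: 83.
[4] 83 ≡ 2·6^2 + 6 + 5 (base 6). Lift 7: 110. −1: 109.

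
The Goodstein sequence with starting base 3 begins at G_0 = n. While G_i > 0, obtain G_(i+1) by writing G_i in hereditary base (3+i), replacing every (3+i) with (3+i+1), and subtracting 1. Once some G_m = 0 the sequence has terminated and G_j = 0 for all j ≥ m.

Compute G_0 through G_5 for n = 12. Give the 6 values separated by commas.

12, 19, 27, 37, 49, 63

step 0: 12 = 3^2 + 3; sub 4 for 3: 4^2 + 4; = 20; G_1 = 20−1 = 19
step 1: 19 = 4^2 + 3; sub 5 for 4: 5^2 + 3; = 28; G_2 = 28−1 = 27
step 2: 27 = 5^2 + 2; sub 6 for 5: 6^2 + 2; = 38; G_3 = 38−1 = 37
step 3: 37 = 6^2 + 1; sub 7 for 6: 7^2 + 1; = 50; G_4 = 50−1 = 49
step 4: 49 = 7^2; sub 8 for 7: 8^2; = 64; G_5 = 64−1 = 63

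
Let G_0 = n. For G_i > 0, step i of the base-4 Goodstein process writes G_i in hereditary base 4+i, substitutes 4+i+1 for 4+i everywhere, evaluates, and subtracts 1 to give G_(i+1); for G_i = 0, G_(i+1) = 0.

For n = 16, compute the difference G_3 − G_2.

3

step 0: 16 = 4^2; sub 5 for 4: 5^2; = 25; G_1 = 25−1 = 24
step 1: 24 = 4·5 + 4; sub 6 for 5: 4·6 + 4; = 28; G_2 = 28−1 = 27
step 2: 27 = 4·6 + 3; sub 7 for 6: 4·7 + 3; = 31; G_3 = 31−1 = 30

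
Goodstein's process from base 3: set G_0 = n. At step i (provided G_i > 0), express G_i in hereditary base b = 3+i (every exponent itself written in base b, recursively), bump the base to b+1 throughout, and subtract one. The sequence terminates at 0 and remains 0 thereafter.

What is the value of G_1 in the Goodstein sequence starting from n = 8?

G_0 = 8. HB_3(8) = 2·3 + 2. Bump = 10. G_1 = 9.
G_1 = 9. HB_4(9) = 2·4 + 1. Bump = 11. G_2 = 10.

9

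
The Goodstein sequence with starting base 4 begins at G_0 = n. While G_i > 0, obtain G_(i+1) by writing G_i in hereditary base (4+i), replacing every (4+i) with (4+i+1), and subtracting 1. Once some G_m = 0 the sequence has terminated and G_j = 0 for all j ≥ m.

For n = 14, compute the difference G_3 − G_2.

2

G_0 = 14. HB_4(14) = 3·4 + 2. Bump = 17. G_1 = 16.
G_1 = 16. HB_5(16) = 3·5 + 1. Bump = 19. G_2 = 18.
G_2 = 18. HB_6(18) = 3·6. Bump = 21. G_3 = 20.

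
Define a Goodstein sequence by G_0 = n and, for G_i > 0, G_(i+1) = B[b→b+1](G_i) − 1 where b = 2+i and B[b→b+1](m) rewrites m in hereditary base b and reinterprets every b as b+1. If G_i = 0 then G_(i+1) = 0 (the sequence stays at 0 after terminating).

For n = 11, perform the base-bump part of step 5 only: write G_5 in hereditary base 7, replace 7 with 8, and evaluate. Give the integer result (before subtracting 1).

11 —HB2→ 2^(2 + 1) + 2 + 1 —bump→ 3^(3 + 1) + 3 + 1 = 85 —(−1)→ 84
84 —HB3→ 3^(3 + 1) + 3 —bump→ 4^(4 + 1) + 4 = 1028 —(−1)→ 1027
1027 —HB4→ 4^(4 + 1) + 3 —bump→ 5^(5 + 1) + 3 = 15628 —(−1)→ 15627
15627 —HB5→ 5^(5 + 1) + 2 —bump→ 6^(6 + 1) + 2 = 279938 —(−1)→ 279937
279937 —HB6→ 6^(6 + 1) + 1 —bump→ 7^(7 + 1) + 1 = 5764802 —(−1)→ 5764801
5764801 —HB7→ 7^(7 + 1) —bump→ 8^(8 + 1) = 134217728 —(−1)→ 134217727

134217728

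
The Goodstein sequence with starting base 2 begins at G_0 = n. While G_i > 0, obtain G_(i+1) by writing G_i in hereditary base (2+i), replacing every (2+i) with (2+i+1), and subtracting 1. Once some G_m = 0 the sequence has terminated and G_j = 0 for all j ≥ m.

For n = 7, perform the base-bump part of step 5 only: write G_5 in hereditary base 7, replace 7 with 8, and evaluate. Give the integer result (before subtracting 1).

[0] 7 ≡ 2^2 + 2 + 1 (base 2). Lift 3: 31. −1: 30.
[1] 30 ≡ 3^3 + 3 (base 3). Lift 4: 260. −1: 259.
[2] 259 ≡ 4^4 + 3 (base 4). Lift 5: 3128. −1: 3127.
[3] 3127 ≡ 5^5 + 2 (base 5). Lift 6: 46658. −1: 46657.
[4] 46657 ≡ 6^6 + 1 (base 6). Lift 7: 823544. −1: 823543.
[5] 823543 ≡ 7^7 (base 7). Lift 8: 16777216. −1: 16777215.

16777216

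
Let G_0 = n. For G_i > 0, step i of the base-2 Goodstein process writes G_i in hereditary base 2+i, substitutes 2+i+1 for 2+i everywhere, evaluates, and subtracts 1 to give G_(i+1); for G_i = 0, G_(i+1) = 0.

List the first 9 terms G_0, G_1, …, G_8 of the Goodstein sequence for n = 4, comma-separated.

4, 26, 41, 60, 83, 109, 139, 173, 211

4 —HB2→ 2^2 —bump→ 3^3 = 27 —(−1)→ 26
26 —HB3→ 2·3^2 + 2·3 + 2 —bump→ 2·4^2 + 2·4 + 2 = 42 —(−1)→ 41
41 —HB4→ 2·4^2 + 2·4 + 1 —bump→ 2·5^2 + 2·5 + 1 = 61 —(−1)→ 60
60 —HB5→ 2·5^2 + 2·5 —bump→ 2·6^2 + 2·6 = 84 —(−1)→ 83
83 —HB6→ 2·6^2 + 6 + 5 —bump→ 2·7^2 + 7 + 5 = 110 —(−1)→ 109
109 —HB7→ 2·7^2 + 7 + 4 —bump→ 2·8^2 + 8 + 4 = 140 —(−1)→ 139
139 —HB8→ 2·8^2 + 8 + 3 —bump→ 2·9^2 + 9 + 3 = 174 —(−1)→ 173
173 —HB9→ 2·9^2 + 9 + 2 —bump→ 2·10^2 + 10 + 2 = 212 —(−1)→ 211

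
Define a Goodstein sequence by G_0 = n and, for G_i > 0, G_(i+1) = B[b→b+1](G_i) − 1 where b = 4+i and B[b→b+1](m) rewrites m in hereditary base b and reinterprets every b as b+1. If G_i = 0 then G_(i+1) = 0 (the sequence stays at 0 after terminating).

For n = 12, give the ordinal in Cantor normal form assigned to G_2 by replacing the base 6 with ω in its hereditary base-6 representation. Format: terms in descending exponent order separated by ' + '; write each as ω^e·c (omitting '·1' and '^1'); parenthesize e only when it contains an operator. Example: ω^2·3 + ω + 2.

ω·2 + 3

step 0: 12 = 3·4; sub 5 for 4: 3·5; = 15; G_1 = 15−1 = 14
step 1: 14 = 2·5 + 4; sub 6 for 5: 2·6 + 4; = 16; G_2 = 16−1 = 15
step 2: 15 = 2·6 + 3; sub 7 for 6: 2·7 + 3; = 17; G_3 = 17−1 = 16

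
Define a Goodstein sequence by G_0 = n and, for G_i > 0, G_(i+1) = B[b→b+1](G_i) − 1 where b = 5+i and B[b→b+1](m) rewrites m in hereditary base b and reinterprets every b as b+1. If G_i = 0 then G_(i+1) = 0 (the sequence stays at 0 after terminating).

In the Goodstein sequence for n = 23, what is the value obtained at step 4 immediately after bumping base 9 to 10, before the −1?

38

[0] 23 ≡ 4·5 + 3 (base 5). Lift 6: 27. −1: 26.
[1] 26 ≡ 4·6 + 2 (base 6). Lift 7: 30. −1: 29.
[2] 29 ≡ 4·7 + 1 (base 7). Lift 8: 33. −1: 32.
[3] 32 ≡ 4·8 (base 8). Lift 9: 36. −1: 35.
[4] 35 ≡ 3·9 + 8 (base 9). Lift 10: 38. −1: 37.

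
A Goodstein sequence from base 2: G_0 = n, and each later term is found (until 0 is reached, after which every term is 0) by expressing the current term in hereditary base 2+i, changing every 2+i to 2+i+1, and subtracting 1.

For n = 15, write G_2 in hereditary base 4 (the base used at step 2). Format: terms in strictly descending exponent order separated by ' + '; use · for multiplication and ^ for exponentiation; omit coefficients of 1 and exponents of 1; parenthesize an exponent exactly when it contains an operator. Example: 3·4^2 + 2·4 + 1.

G_0=15  [base 2] 2^(2 + 1) + 2^2 + 2 + 1  →[2↦3]→  3^(3 + 1) + 3^3 + 3 + 1 = 112  −1 ⇒ G_1=111
G_1=111  [base 3] 3^(3 + 1) + 3^3 + 3  →[3↦4]→  4^(4 + 1) + 4^4 + 4 = 1284  −1 ⇒ G_2=1283
G_2=1283  [base 4] 4^(4 + 1) + 4^4 + 3  →[4↦5]→  5^(5 + 1) + 5^5 + 3 = 18753  −1 ⇒ G_3=18752

4^(4 + 1) + 4^4 + 3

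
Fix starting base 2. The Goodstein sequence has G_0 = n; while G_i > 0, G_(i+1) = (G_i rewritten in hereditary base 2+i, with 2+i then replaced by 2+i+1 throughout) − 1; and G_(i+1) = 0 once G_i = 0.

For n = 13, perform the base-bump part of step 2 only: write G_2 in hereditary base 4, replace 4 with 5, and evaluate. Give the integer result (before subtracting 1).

base 2: 13 = 2^(2 + 1) + 2^2 + 1; at 3: 3^(3 + 1) + 3^3 + 1 = 109; next = 108
base 3: 108 = 3^(3 + 1) + 3^3; at 4: 4^(4 + 1) + 4^4 = 1280; next = 1279
base 4: 1279 = 4^(4 + 1) + 3·4^3 + 3·4^2 + 3·4 + 3; at 5: 5^(5 + 1) + 3·5^3 + 3·5^2 + 3·5 + 3 = 16093; next = 16092

16093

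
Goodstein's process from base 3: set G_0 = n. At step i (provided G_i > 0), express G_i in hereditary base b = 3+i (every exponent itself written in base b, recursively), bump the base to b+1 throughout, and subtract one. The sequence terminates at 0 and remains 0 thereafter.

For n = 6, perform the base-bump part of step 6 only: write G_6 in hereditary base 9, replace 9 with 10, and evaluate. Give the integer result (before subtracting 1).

(0) 6|_3 = 2·3 ↦ 2·4|_4 = 8 ⇒ 7
(1) 7|_4 = 4 + 3 ↦ 5 + 3|_5 = 8 ⇒ 7
(2) 7|_5 = 5 + 2 ↦ 6 + 2|_6 = 8 ⇒ 7
(3) 7|_6 = 6 + 1 ↦ 7 + 1|_7 = 8 ⇒ 7
(4) 7|_7 = 7 ↦ 8|_8 = 8 ⇒ 7
(5) 7|_8 = 7 ↦ 7|_9 = 7 ⇒ 6
(6) 6|_9 = 6 ↦ 6|_10 = 6 ⇒ 5

6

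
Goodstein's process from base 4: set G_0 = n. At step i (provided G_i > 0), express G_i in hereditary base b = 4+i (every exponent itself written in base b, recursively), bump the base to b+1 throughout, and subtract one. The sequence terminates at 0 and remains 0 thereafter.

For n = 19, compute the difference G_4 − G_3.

14

base 4: 19 = 4^2 + 3; at 5: 5^2 + 3 = 28; next = 27
base 5: 27 = 5^2 + 2; at 6: 6^2 + 2 = 38; next = 37
base 6: 37 = 6^2 + 1; at 7: 7^2 + 1 = 50; next = 49
base 7: 49 = 7^2; at 8: 8^2 = 64; next = 63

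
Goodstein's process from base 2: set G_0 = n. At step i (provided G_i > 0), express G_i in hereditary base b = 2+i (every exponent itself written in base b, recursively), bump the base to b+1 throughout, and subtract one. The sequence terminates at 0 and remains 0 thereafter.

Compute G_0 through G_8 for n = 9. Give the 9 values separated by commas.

G_0=9  [base 2] 2^(2 + 1) + 1  →[2↦3]→  3^(3 + 1) + 1 = 82  −1 ⇒ G_1=81
G_1=81  [base 3] 3^(3 + 1)  →[3↦4]→  4^(4 + 1) = 1024  −1 ⇒ G_2=1023
G_2=1023  [base 4] 3·4^4 + 3·4^3 + 3·4^2 + 3·4 + 3  →[4↦5]→  3·5^5 + 3·5^3 + 3·5^2 + 3·5 + 3 = 9843  −1 ⇒ G_3=9842
G_3=9842  [base 5] 3·5^5 + 3·5^3 + 3·5^2 + 3·5 + 2  →[5↦6]→  3·6^6 + 3·6^3 + 3·6^2 + 3·6 + 2 = 140744  −1 ⇒ G_4=140743
G_4=140743  [base 6] 3·6^6 + 3·6^3 + 3·6^2 + 3·6 + 1  →[6↦7]→  3·7^7 + 3·7^3 + 3·7^2 + 3·7 + 1 = 2471827  −1 ⇒ G_5=2471826
G_5=2471826  [base 7] 3·7^7 + 3·7^3 + 3·7^2 + 3·7  →[7↦8]→  3·8^8 + 3·8^3 + 3·8^2 + 3·8 = 50333400  −1 ⇒ G_6=50333399
G_6=50333399  [base 8] 3·8^8 + 3·8^3 + 3·8^2 + 2·8 + 7  →[8↦9]→  3·9^9 + 3·9^3 + 3·9^2 + 2·9 + 7 = 1162263922  −1 ⇒ G_7=1162263921
G_7=1162263921  [base 9] 3·9^9 + 3·9^3 + 3·9^2 + 2·9 + 6  →[9↦10]→  3·10^10 + 3·10^3 + 3·10^2 + 2·10 + 6 = 30000003326  −1 ⇒ G_8=30000003325

9, 81, 1023, 9842, 140743, 2471826, 50333399, 1162263921, 30000003325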